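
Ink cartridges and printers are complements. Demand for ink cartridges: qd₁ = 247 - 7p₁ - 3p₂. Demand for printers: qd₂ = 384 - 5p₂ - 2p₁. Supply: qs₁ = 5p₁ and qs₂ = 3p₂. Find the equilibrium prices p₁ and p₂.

Market 1: 247 - 7p₁ - 3p₂ = 5p₁ → 12p₁ + 3p₂ = 247.
Market 2: 8p₂ + 2p₁ = 384.
Eliminating p₂: 8×(1) − 3×(2) gives 90p₁ = 824, so p₁ = 412/45.
Back-substitute into (2): p₂ = (384 − 2×412/45) / 8 = 2057/45.

p₁ = 412/45, p₂ = 2057/45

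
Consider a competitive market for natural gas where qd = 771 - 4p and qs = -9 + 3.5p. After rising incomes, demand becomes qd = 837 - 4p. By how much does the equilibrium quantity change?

Δq = 30.8

Original equilibrium: p* = 104, q* = 355.
New equilibrium: 837 - 4p = -9 + 3.5p, so 846 = 7.5p and p' = 112.8; q' = 837 − 4(112.8) = 385.8.
Change in quantity: 385.8 − 355 = 30.8.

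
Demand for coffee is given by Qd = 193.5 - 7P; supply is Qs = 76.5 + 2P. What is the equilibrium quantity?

Q* = 102.5

Set Qd = Qs: 193.5 - 7P = 76.5 + 2P.
117 = 9P, so P* = 13.
Q* = 193.5 − 7(13) = 102.5.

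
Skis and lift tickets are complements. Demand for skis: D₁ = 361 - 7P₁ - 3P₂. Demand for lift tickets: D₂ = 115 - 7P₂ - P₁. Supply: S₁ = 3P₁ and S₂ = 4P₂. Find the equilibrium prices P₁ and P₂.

P₁ = 3626/107, P₂ = 789/107

Market 1: 361 - 7P₁ - 3P₂ = 3P₁ → 10P₁ + 3P₂ = 361.
Market 2: 11P₂ + P₁ = 115.
Eliminating P₂: 11×(1) − 3×(2) gives 107P₁ = 3626, so P₁ = 3626/107.
Back-substitute into (2): P₂ = (115 − 1×3626/107) / 11 = 789/107.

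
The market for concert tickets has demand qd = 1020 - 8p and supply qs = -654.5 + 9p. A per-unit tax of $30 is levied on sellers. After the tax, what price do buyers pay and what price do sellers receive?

Buyers pay 3889/34, sellers receive 2869/34

Pre-tax equilibrium: p* = 98.5, q* = 232.
Tax on sellers shifts supply to qs = -654.5 + 9(p − 30) = -924.5 + 9p.
1020 - 8p = -924.5 + 9p gives buyer price pb = 3889/34; sellers receive ps = 3889/34 − 30 = 2869/34.
New quantity: q = 1020 − 8(3889/34) = 1784/17.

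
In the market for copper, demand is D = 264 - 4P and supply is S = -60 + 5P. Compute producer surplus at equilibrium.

Producer surplus = 1440

Equilibrium: 264 - 4P = -60 + 5P gives P* = 36, Q* = 120.
Supply starts at P = 12 (where S = 0).
PS = ½(36 − 12)(120) = 1440.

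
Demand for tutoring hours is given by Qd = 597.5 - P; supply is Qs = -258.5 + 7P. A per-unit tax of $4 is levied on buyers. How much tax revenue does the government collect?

Tax revenue = 1948

Pre-tax equilibrium: P* = 107, Q* = 490.5.
Tax on buyers shifts demand to Qd = 597.5 − 1(P + 4) = 593.5 - P.
593.5 - P = -258.5 + 7P gives seller price Ps = 106.5; buyers pay Pb = 106.5 + 4 = 110.5.
New quantity: Q = 597.5 − 1(110.5) = 487.
Revenue = 4 × 487 = 1948.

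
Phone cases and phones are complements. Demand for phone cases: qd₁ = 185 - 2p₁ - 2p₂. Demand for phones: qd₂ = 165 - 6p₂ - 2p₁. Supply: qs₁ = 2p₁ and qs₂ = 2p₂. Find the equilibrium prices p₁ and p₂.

Market 1: 185 - 2p₁ - 2p₂ = 2p₁ → 4p₁ + 2p₂ = 185.
Market 2: 8p₂ + 2p₁ = 165.
Eliminating p₂: 8×(1) − 2×(2) gives 28p₁ = 1150, so p₁ = 575/14.
Back-substitute into (2): p₂ = (165 − 2×575/14) / 8 = 145/14.

p₁ = 575/14, p₂ = 145/14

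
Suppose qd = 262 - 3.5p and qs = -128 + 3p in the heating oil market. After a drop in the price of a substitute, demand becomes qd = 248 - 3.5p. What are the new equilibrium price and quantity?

Original equilibrium: p* = 60, q* = 52.
New equilibrium: 248 - 3.5p = -128 + 3p, so 376 = 6.5p and p' = 752/13; q' = 248 − 3.5(752/13) = 592/13.

p' = 752/13, q' = 592/13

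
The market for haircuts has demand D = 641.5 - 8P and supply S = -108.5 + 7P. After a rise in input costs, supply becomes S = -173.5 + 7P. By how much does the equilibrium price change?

ΔP = 13/3

Original equilibrium: P* = 50, Q* = 241.5.
New equilibrium: 641.5 - 8P = -173.5 + 7P, so 815 = 15P and P' = 163/3; Q' = 641.5 − 8(163/3) = 1241/6.
Change in price: 163/3 − 50 = 13/3.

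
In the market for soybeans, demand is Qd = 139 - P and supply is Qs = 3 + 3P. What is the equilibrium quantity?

Set Qd = Qs: 139 - P = 3 + 3P.
136 = 4P, so P* = 34.
Q* = 139 − 1(34) = 105.

Q* = 105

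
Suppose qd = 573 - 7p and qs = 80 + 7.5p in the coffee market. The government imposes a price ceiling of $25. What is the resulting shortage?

Equilibrium price would be p* = 34, so the ceiling at 25 binds.
At p = 25: qd = 573 − 7(25) = 398, qs = 80 + 7.5(25) = 267.5.
Shortage = 398 − 267.5 = 130.5.

Shortage = 130.5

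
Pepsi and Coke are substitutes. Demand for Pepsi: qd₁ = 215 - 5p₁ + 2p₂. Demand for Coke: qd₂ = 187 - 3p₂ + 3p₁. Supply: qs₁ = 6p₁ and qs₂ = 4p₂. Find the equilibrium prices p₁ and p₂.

p₁ = 1879/71, p₂ = 2702/71

Market 1: 215 - 5p₁ + 2p₂ = 6p₁ → 11p₁ - 2p₂ = 215.
Market 2: 7p₂ - 3p₁ = 187.
Eliminating p₂: 7×(1) + 2×(2) gives 71p₁ = 1879, so p₁ = 1879/71.
Back-substitute into (2): p₂ = (187 + 3×1879/71) / 7 = 2702/71.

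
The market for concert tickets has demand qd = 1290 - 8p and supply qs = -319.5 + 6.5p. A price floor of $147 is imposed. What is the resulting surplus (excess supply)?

Surplus = 522

Equilibrium price would be p* = 111, so the floor at 147 binds.
At p = 147: qd = 114, qs = 636.
Surplus = 636 − 114 = 522.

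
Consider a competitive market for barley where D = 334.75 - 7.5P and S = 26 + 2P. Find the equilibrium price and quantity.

P* = 32.5, Q* = 91

Set D = S: 334.75 - 7.5P = 26 + 2P.
308.75 = 9.5P, so P* = 32.5.
Q* = 334.75 − 7.5(32.5) = 91.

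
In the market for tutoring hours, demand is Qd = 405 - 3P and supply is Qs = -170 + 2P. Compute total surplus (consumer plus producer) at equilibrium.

Total surplus = 1500

Equilibrium: 405 - 3P = -170 + 2P gives P* = 115, Q* = 60.
Demand choke price: P = 135; supply starts at P = 85.
CS = ½(135 − 115)(60) = 600; PS = ½(115 − 85)(60) = 900.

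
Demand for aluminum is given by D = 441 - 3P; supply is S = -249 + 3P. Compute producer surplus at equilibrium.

Equilibrium: 441 - 3P = -249 + 3P gives P* = 115, Q* = 96.
Supply starts at P = 83 (where S = 0).
PS = ½(115 − 83)(96) = 1536.

Producer surplus = 1536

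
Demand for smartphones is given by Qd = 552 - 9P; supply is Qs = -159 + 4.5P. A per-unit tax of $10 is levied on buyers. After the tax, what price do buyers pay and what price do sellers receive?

Buyers pay $56, sellers receive $46

Pre-tax equilibrium: P* = 158/3, Q* = 78.
Tax on buyers shifts demand to Qd = 552 − 9(P + 10) = 462 - 9P.
462 - 9P = -159 + 4.5P gives seller price Ps = 46; buyers pay Pb = 46 + 10 = 56.
New quantity: Q = 552 − 9(56) = 48.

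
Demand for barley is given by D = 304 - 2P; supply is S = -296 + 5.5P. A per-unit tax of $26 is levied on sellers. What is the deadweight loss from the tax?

Pre-tax equilibrium: P* = 80, Q* = 144.
Tax on sellers shifts supply to S = -296 + 5.5(P − 26) = -439 + 5.5P.
304 - 2P = -439 + 5.5P gives buyer price Pb = 1486/15; sellers receive Ps = 1486/15 − 26 = 1096/15.
New quantity: Q = 304 − 2(1486/15) = 1588/15.
DWL = ½ × 26 × (144 − 1588/15) = 7436/15.

Deadweight loss = 7436/15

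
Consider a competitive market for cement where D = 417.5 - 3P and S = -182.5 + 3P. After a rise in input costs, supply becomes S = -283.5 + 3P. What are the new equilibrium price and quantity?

Original equilibrium: P* = 100, Q* = 117.5.
New equilibrium: 417.5 - 3P = -283.5 + 3P, so 701 = 6P and P' = 701/6; Q' = 417.5 − 3(701/6) = 67.

P' = 701/6, Q' = 67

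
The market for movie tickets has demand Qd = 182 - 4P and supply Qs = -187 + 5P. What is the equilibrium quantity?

Q* = 18

Set Qd = Qs: 182 - 4P = -187 + 5P.
369 = 9P, so P* = 41.
Q* = 182 − 4(41) = 18.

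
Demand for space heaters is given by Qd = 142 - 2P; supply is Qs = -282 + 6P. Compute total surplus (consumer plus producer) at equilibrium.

Total surplus = 432

Equilibrium: 142 - 2P = -282 + 6P gives P* = 53, Q* = 36.
Demand choke price: P = 71; supply starts at P = 47.
CS = ½(71 − 53)(36) = 324; PS = ½(53 − 47)(36) = 108.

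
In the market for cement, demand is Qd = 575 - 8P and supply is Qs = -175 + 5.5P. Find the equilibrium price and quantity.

P* = 500/9, Q* = 1175/9

Set Qd = Qs: 575 - 8P = -175 + 5.5P.
750 = 13.5P, so P* = 500/9.
Q* = 575 − 8(500/9) = 1175/9.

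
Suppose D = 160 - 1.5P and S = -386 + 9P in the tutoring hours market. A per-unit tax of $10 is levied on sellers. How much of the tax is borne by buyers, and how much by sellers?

Pre-tax equilibrium: P* = 52, Q* = 82.
Tax on sellers shifts supply to S = -386 + 9(P − 10) = -476 + 9P.
160 - 1.5P = -476 + 9P gives buyer price Pb = 424/7; sellers receive Ps = 424/7 − 10 = 354/7.
New quantity: Q = 160 − 1.5(424/7) = 484/7.
Buyer burden = 424/7 − 52 = 60/7; seller burden = 52 − 354/7 = 10/7.

Buyers bear 60/7, sellers bear 10/7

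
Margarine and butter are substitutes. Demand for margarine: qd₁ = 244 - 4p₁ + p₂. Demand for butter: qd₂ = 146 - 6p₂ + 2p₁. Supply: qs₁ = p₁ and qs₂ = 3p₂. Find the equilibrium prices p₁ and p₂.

Market 1: 244 - 4p₁ + p₂ = p₁ → 5p₁ - p₂ = 244.
Market 2: 9p₂ - 2p₁ = 146.
Eliminating p₂: 9×(1) + 1×(2) gives 43p₁ = 2342, so p₁ = 2342/43.
Back-substitute into (2): p₂ = (146 + 2×2342/43) / 9 = 1218/43.

p₁ = 2342/43, p₂ = 1218/43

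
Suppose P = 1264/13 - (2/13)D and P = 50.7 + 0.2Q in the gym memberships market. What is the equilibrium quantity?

Q* = 131.5

Set the two price expressions equal: 1264/13 - (2/13)Q = 50.7 + 0.2Q.
6049/130 = (23/65)Q, so Q* = 131.5.
P* = 1264/13 − (2/13)(131.5) = 77.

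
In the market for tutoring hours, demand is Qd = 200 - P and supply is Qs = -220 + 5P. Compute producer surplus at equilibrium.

Producer surplus = 1690

Equilibrium: 200 - P = -220 + 5P gives P* = 70, Q* = 130.
Supply starts at P = 44 (where Qs = 0).
PS = ½(70 − 44)(130) = 1690.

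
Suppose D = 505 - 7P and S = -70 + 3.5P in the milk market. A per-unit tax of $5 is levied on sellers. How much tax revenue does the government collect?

Tax revenue = 550

Pre-tax equilibrium: P* = 1150/21, Q* = 365/3.
Tax on sellers shifts supply to S = -70 + 3.5(P − 5) = -87.5 + 3.5P.
505 - 7P = -87.5 + 3.5P gives buyer price Pb = 395/7; sellers receive Ps = 395/7 − 5 = 360/7.
New quantity: Q = 505 − 7(395/7) = 110.
Revenue = 5 × 110 = 550.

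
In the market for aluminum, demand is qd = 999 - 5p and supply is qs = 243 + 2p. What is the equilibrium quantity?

q* = 459

Set qd = qs: 999 - 5p = 243 + 2p.
756 = 7p, so p* = 108.
q* = 999 − 5(108) = 459.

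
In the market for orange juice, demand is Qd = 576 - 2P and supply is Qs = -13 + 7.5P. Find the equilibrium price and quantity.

Set Qd = Qs: 576 - 2P = -13 + 7.5P.
589 = 9.5P, so P* = 62.
Q* = 576 − 2(62) = 452.

P* = 62, Q* = 452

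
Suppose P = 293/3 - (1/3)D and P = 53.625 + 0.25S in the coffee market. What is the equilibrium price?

P* = 72.5

Set the two price expressions equal: 293/3 - (1/3)Q = 53.625 + 0.25Q.
1057/24 = (7/12)Q, so Q* = 75.5.
P* = 293/3 − (1/3)(75.5) = 72.5.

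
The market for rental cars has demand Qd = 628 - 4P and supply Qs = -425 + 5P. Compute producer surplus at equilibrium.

Equilibrium: 628 - 4P = -425 + 5P gives P* = 117, Q* = 160.
Supply starts at P = 85 (where Qs = 0).
PS = ½(117 − 85)(160) = 2560.

Producer surplus = 2560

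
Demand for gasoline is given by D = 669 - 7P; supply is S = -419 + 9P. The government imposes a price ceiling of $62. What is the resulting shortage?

Equilibrium price would be P* = 68, so the ceiling at 62 binds.
At P = 62: D = 669 − 7(62) = 235, S = -419 + 9(62) = 139.
Shortage = 235 − 139 = 96.

Shortage = 96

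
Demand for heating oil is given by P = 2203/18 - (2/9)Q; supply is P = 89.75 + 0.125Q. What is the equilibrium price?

Set the two price expressions equal: 2203/18 - (2/9)Q = 89.75 + 0.125Q.
1175/36 = (25/72)Q, so Q* = 94.
P* = 2203/18 − (2/9)(94) = 101.5.

P* = 101.5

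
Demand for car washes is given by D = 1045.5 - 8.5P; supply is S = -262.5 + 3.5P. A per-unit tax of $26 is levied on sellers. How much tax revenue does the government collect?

Pre-tax equilibrium: P* = 109, Q* = 119.
Tax on sellers shifts supply to S = -262.5 + 3.5(P − 26) = -353.5 + 3.5P.
1045.5 - 8.5P = -353.5 + 3.5P gives buyer price Pb = 1399/12; sellers receive Ps = 1399/12 − 26 = 1087/12.
New quantity: Q = 1045.5 − 8.5(1399/12) = 1309/24.
Revenue = 26 × 1309/24 = 17017/12.

Tax revenue = 17017/12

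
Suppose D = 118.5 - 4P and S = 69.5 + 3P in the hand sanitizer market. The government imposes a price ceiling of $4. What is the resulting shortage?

Shortage = 21

Equilibrium price would be P* = 7, so the ceiling at 4 binds.
At P = 4: D = 118.5 − 4(4) = 102.5, S = 69.5 + 3(4) = 81.5.
Shortage = 102.5 − 81.5 = 21.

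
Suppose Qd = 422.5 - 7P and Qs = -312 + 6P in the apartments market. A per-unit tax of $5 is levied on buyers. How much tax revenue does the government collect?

Pre-tax equilibrium: P* = 56.5, Q* = 27.
Tax on buyers shifts demand to Qd = 422.5 − 7(P + 5) = 387.5 - 7P.
387.5 - 7P = -312 + 6P gives seller price Ps = 1399/26; buyers pay Pb = 1399/26 + 5 = 1529/26.
New quantity: Q = 422.5 − 7(1529/26) = 141/13.
Revenue = 5 × 141/13 = 705/13.

Tax revenue = 705/13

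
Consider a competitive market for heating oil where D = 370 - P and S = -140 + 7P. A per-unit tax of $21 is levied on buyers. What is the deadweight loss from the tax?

Deadweight loss = 192.9375

Pre-tax equilibrium: P* = 63.75, Q* = 306.25.
Tax on buyers shifts demand to D = 370 − 1(P + 21) = 349 - P.
349 - P = -140 + 7P gives seller price Ps = 61.125; buyers pay Pb = 61.125 + 21 = 82.125.
New quantity: Q = 370 − 1(82.125) = 287.875.
DWL = ½ × 21 × (306.25 − 287.875) = 192.9375.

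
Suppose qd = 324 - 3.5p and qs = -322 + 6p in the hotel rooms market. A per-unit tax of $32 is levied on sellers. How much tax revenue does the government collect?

Tax revenue = 9280/19

Pre-tax equilibrium: p* = 68, q* = 86.
Tax on sellers shifts supply to qs = -322 + 6(p − 32) = -514 + 6p.
324 - 3.5p = -514 + 6p gives buyer price pb = 1676/19; sellers receive ps = 1676/19 − 32 = 1068/19.
New quantity: q = 324 − 3.5(1676/19) = 290/19.
Revenue = 32 × 290/19 = 9280/19.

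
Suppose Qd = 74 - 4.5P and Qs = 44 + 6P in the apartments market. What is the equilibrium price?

P* = 20/7

Set Qd = Qs: 74 - 4.5P = 44 + 6P.
30 = 10.5P, so P* = 20/7.
Q* = 74 − 4.5(20/7) = 428/7.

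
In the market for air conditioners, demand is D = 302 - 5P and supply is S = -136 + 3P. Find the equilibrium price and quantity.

Set D = S: 302 - 5P = -136 + 3P.
438 = 8P, so P* = 54.75.
Q* = 302 − 5(54.75) = 28.25.

P* = 54.75, Q* = 28.25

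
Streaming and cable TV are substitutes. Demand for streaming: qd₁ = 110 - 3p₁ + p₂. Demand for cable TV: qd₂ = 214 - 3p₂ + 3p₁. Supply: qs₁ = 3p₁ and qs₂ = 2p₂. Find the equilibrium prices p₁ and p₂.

p₁ = 764/27, p₂ = 538/9

Market 1: 110 - 3p₁ + p₂ = 3p₁ → 6p₁ - p₂ = 110.
Market 2: 5p₂ - 3p₁ = 214.
Eliminating p₂: 5×(1) + 1×(2) gives 27p₁ = 764, so p₁ = 764/27.
Back-substitute into (2): p₂ = (214 + 3×764/27) / 5 = 538/9.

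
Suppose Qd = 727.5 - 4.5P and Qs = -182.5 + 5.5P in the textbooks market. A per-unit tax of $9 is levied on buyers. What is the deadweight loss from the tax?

Pre-tax equilibrium: P* = 91, Q* = 318.
Tax on buyers shifts demand to Qd = 727.5 − 4.5(P + 9) = 687 - 4.5P.
687 - 4.5P = -182.5 + 5.5P gives seller price Ps = 86.95; buyers pay Pb = 86.95 + 9 = 95.95.
New quantity: Q = 727.5 − 4.5(95.95) = 295.725.
DWL = ½ × 9 × (318 − 295.725) = 100.2375.

Deadweight loss = 100.2375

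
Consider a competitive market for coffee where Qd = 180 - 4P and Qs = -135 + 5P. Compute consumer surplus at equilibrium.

Consumer surplus = 200

Equilibrium: 180 - 4P = -135 + 5P gives P* = 35, Q* = 40.
Demand choke price (Qd = 0): P = 45.
CS = ½(45 − 35)(40) = 200.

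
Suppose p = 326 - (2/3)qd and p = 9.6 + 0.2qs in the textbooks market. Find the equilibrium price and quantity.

Set the two price expressions equal: 326 - (2/3)q = 9.6 + 0.2q.
316.4 = (13/15)q, so q* = 4746/13.
p* = 326 − (2/3)(4746/13) = 1074/13.

p* = 1074/13, q* = 4746/13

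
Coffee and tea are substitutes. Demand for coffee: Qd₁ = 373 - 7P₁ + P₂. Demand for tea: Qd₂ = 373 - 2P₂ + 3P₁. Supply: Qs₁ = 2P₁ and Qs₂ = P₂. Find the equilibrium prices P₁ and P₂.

P₁ = 373/6, P₂ = 186.5

Market 1: 373 - 7P₁ + P₂ = 2P₁ → 9P₁ - P₂ = 373.
Market 2: 3P₂ - 3P₁ = 373.
Eliminating P₂: 3×(1) + 1×(2) gives 24P₁ = 1492, so P₁ = 373/6.
Back-substitute into (2): P₂ = (373 + 3×373/6) / 3 = 186.5.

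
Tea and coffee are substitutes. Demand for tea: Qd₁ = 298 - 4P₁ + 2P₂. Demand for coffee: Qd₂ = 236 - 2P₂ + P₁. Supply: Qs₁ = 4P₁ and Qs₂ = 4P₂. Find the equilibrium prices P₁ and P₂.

P₁ = 1130/23, P₂ = 1093/23

Market 1: 298 - 4P₁ + 2P₂ = 4P₁ → 8P₁ - 2P₂ = 298.
Market 2: 6P₂ - P₁ = 236.
Eliminating P₂: 6×(1) + 2×(2) gives 46P₁ = 2260, so P₁ = 1130/23.
Back-substitute into (2): P₂ = (236 + 1×1130/23) / 6 = 1093/23.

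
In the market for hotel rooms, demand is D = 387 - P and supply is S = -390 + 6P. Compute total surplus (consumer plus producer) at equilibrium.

Equilibrium: 387 - P = -390 + 6P gives P* = 111, Q* = 276.
Demand choke price: P = 387; supply starts at P = 65.
CS = ½(387 − 111)(276) = 38088; PS = ½(111 − 65)(276) = 6348.

Total surplus = 44436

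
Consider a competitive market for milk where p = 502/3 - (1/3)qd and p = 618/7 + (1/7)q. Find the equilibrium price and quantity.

Set the two price expressions equal: 502/3 - (1/3)q = 618/7 + (1/7)q.
1660/21 = (10/21)q, so q* = 166.
p* = 502/3 − (1/3)(166) = 112.

p* = 112, q* = 166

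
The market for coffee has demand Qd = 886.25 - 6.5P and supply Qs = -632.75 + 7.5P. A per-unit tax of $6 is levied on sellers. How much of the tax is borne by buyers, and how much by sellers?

Buyers bear 45/14, sellers bear 39/14

Pre-tax equilibrium: P* = 108.5, Q* = 181.
Tax on sellers shifts supply to Qs = -632.75 + 7.5(P − 6) = -677.75 + 7.5P.
886.25 - 6.5P = -677.75 + 7.5P gives buyer price Pb = 782/7; sellers receive Ps = 782/7 − 6 = 740/7.
New quantity: Q = 886.25 − 6.5(782/7) = 4483/28.
Buyer burden = 782/7 − 108.5 = 45/14; seller burden = 108.5 − 740/7 = 39/14.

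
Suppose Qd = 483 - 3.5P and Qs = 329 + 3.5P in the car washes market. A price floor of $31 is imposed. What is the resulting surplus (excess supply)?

Equilibrium price would be P* = 22, so the floor at 31 binds.
At P = 31: Qd = 374.5, Qs = 437.5.
Surplus = 437.5 − 374.5 = 63.

Surplus = 63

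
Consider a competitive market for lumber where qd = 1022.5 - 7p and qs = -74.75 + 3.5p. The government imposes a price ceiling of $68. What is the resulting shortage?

Shortage = 383.25

Equilibrium price would be p* = 104.5, so the ceiling at 68 binds.
At p = 68: qd = 1022.5 − 7(68) = 546.5, qs = -74.75 + 3.5(68) = 163.25.
Shortage = 546.5 − 163.25 = 383.25.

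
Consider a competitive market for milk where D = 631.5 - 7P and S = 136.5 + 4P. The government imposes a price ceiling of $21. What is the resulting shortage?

Equilibrium price would be P* = 45, so the ceiling at 21 binds.
At P = 21: D = 631.5 − 7(21) = 484.5, S = 136.5 + 4(21) = 220.5.
Shortage = 484.5 − 220.5 = 264.

Shortage = 264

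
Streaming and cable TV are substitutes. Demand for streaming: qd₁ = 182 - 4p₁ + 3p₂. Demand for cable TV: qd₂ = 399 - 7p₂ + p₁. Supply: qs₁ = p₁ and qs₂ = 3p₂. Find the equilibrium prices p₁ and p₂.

Market 1: 182 - 4p₁ + 3p₂ = p₁ → 5p₁ - 3p₂ = 182.
Market 2: 10p₂ - p₁ = 399.
Eliminating p₂: 10×(1) + 3×(2) gives 47p₁ = 3017, so p₁ = 3017/47.
Back-substitute into (2): p₂ = (399 + 1×3017/47) / 10 = 2177/47.

p₁ = 3017/47, p₂ = 2177/47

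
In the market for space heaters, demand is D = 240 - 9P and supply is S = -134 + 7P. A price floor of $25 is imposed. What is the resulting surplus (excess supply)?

Surplus = 26

Equilibrium price would be P* = 23.375, so the floor at 25 binds.
At P = 25: D = 15, S = 41.
Surplus = 41 − 15 = 26.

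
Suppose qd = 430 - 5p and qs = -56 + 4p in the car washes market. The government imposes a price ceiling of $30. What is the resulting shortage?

Equilibrium price would be p* = 54, so the ceiling at 30 binds.
At p = 30: qd = 430 − 5(30) = 280, qs = -56 + 4(30) = 64.
Shortage = 280 − 64 = 216.

Shortage = 216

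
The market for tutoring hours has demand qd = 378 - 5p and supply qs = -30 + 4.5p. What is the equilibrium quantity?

Set qd = qs: 378 - 5p = -30 + 4.5p.
408 = 9.5p, so p* = 816/19.
q* = 378 − 5(816/19) = 3102/19.

q* = 3102/19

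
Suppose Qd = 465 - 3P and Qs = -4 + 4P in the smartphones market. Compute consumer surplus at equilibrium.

Consumer surplus = 11616

Equilibrium: 465 - 3P = -4 + 4P gives P* = 67, Q* = 264.
Demand choke price (Qd = 0): P = 155.
CS = ½(155 − 67)(264) = 11616.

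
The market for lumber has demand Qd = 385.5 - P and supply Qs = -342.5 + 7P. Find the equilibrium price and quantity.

P* = 91, Q* = 294.5

Set Qd = Qs: 385.5 - P = -342.5 + 7P.
728 = 8P, so P* = 91.
Q* = 385.5 − 1(91) = 294.5.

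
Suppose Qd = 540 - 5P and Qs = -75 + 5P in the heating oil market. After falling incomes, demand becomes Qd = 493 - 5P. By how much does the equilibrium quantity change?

Original equilibrium: P* = 61.5, Q* = 232.5.
New equilibrium: 493 - 5P = -75 + 5P, so 568 = 10P and P' = 56.8; Q' = 493 − 5(56.8) = 209.
Change in quantity: 209 − 232.5 = -23.5.

ΔQ = -23.5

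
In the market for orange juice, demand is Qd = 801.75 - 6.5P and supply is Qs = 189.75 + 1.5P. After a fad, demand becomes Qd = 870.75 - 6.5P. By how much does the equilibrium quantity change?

Original equilibrium: P* = 76.5, Q* = 304.5.
New equilibrium: 870.75 - 6.5P = 189.75 + 1.5P, so 681 = 8P and P' = 85.125; Q' = 870.75 − 6.5(85.125) = 317.4375.
Change in quantity: 317.4375 − 304.5 = 12.9375.

ΔQ = 12.9375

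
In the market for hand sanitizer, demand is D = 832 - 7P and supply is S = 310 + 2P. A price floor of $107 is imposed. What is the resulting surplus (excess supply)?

Equilibrium price would be P* = 58, so the floor at 107 binds.
At P = 107: D = 83, S = 524.
Surplus = 524 − 83 = 441.

Surplus = 441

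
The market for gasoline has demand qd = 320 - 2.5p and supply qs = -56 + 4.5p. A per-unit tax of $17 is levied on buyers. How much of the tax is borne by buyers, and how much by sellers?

Pre-tax equilibrium: p* = 376/7, q* = 1300/7.
Tax on buyers shifts demand to qd = 320 − 2.5(p + 17) = 277.5 - 2.5p.
277.5 - 2.5p = -56 + 4.5p gives seller price ps = 667/14; buyers pay pb = 667/14 + 17 = 905/14.
New quantity: q = 320 − 2.5(905/14) = 4435/28.
Buyer burden = 905/14 − 376/7 = 153/14; seller burden = 376/7 − 667/14 = 85/14.

Buyers bear 153/14, sellers bear 85/14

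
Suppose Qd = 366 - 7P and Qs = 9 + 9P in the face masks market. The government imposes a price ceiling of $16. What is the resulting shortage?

Equilibrium price would be P* = 22.3125, so the ceiling at 16 binds.
At P = 16: Qd = 366 − 7(16) = 254, Qs = 9 + 9(16) = 153.
Shortage = 254 − 153 = 101.

Shortage = 101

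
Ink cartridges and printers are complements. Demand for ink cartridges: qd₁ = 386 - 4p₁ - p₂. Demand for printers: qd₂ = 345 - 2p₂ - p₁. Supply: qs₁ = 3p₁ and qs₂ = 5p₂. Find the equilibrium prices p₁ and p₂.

Market 1: 386 - 4p₁ - p₂ = 3p₁ → 7p₁ + p₂ = 386.
Market 2: 7p₂ + p₁ = 345.
Eliminating p₂: 7×(1) − 1×(2) gives 48p₁ = 2357, so p₁ = 2357/48.
Back-substitute into (2): p₂ = (345 − 1×2357/48) / 7 = 2029/48.

p₁ = 2357/48, p₂ = 2029/48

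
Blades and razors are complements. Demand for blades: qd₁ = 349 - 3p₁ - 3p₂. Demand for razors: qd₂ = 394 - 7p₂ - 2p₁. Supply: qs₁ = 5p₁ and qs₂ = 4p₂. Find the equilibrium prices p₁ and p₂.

p₁ = 2657/82, p₂ = 1227/41

Market 1: 349 - 3p₁ - 3p₂ = 5p₁ → 8p₁ + 3p₂ = 349.
Market 2: 11p₂ + 2p₁ = 394.
Eliminating p₂: 11×(1) − 3×(2) gives 82p₁ = 2657, so p₁ = 2657/82.
Back-substitute into (2): p₂ = (394 − 2×2657/82) / 11 = 1227/41.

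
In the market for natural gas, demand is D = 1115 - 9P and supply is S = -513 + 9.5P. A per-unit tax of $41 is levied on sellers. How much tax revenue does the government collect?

Tax revenue = 202540/37

Pre-tax equilibrium: P* = 88, Q* = 323.
Tax on sellers shifts supply to S = -513 + 9.5(P − 41) = -902.5 + 9.5P.
1115 - 9P = -902.5 + 9.5P gives buyer price Pb = 4035/37; sellers receive Ps = 4035/37 − 41 = 2518/37.
New quantity: Q = 1115 − 9(4035/37) = 4940/37.
Revenue = 41 × 4940/37 = 202540/37.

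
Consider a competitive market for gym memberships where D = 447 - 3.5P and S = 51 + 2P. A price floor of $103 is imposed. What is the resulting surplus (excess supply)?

Surplus = 170.5

Equilibrium price would be P* = 72, so the floor at 103 binds.
At P = 103: D = 86.5, S = 257.
Surplus = 257 − 86.5 = 170.5.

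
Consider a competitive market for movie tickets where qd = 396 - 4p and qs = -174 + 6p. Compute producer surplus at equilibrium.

Equilibrium: 396 - 4p = -174 + 6p gives p* = 57, q* = 168.
Supply starts at p = 29 (where qs = 0).
PS = ½(57 − 29)(168) = 2352.

Producer surplus = 2352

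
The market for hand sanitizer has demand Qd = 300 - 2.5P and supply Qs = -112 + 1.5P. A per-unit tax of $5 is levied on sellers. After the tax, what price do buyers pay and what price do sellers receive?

Pre-tax equilibrium: P* = 103, Q* = 42.5.
Tax on sellers shifts supply to Qs = -112 + 1.5(P − 5) = -119.5 + 1.5P.
300 - 2.5P = -119.5 + 1.5P gives buyer price Pb = 104.875; sellers receive Ps = 104.875 − 5 = 99.875.
New quantity: Q = 300 − 2.5(104.875) = 37.8125.

Buyers pay $104.875, sellers receive $99.875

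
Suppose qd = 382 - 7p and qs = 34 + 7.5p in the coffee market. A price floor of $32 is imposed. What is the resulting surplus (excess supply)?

Surplus = 116

Equilibrium price would be p* = 24, so the floor at 32 binds.
At p = 32: qd = 158, qs = 274.
Surplus = 274 − 158 = 116.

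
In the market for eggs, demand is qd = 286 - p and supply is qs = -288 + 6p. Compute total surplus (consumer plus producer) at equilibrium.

Equilibrium: 286 - p = -288 + 6p gives p* = 82, q* = 204.
Demand choke price: p = 286; supply starts at p = 48.
CS = ½(286 − 82)(204) = 20808; PS = ½(82 − 48)(204) = 3468.

Total surplus = 24276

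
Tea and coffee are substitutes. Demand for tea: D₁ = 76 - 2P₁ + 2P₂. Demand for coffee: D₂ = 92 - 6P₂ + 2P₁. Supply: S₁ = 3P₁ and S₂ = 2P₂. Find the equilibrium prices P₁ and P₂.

Market 1: 76 - 2P₁ + 2P₂ = 3P₁ → 5P₁ - 2P₂ = 76.
Market 2: 8P₂ - 2P₁ = 92.
Eliminating P₂: 8×(1) + 2×(2) gives 36P₁ = 792, so P₁ = 22.
Back-substitute into (2): P₂ = (92 + 2×22) / 8 = 17.

P₁ = 22, P₂ = 17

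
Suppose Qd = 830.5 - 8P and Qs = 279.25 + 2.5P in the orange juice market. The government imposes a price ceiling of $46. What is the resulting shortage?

Shortage = 68.25

Equilibrium price would be P* = 52.5, so the ceiling at 46 binds.
At P = 46: Qd = 830.5 − 8(46) = 462.5, Qs = 279.25 + 2.5(46) = 394.25.
Shortage = 462.5 − 394.25 = 68.25.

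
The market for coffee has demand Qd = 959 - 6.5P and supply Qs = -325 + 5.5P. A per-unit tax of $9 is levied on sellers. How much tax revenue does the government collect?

Pre-tax equilibrium: P* = 107, Q* = 263.5.
Tax on sellers shifts supply to Qs = -325 + 5.5(P − 9) = -374.5 + 5.5P.
959 - 6.5P = -374.5 + 5.5P gives buyer price Pb = 111.125; sellers receive Ps = 111.125 − 9 = 102.125.
New quantity: Q = 959 − 6.5(111.125) = 236.6875.
Revenue = 9 × 236.6875 = 2130.1875.

Tax revenue = 2130.1875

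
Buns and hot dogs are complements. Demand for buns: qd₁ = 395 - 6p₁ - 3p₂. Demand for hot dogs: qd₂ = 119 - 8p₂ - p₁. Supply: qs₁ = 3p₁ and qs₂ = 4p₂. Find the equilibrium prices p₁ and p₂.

p₁ = 1461/35, p₂ = 676/105

Market 1: 395 - 6p₁ - 3p₂ = 3p₁ → 9p₁ + 3p₂ = 395.
Market 2: 12p₂ + p₁ = 119.
Eliminating p₂: 12×(1) − 3×(2) gives 105p₁ = 4383, so p₁ = 1461/35.
Back-substitute into (2): p₂ = (119 − 1×1461/35) / 12 = 676/105.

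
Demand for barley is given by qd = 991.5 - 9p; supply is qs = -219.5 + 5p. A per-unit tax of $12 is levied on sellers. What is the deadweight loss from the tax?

Deadweight loss = 1620/7

Pre-tax equilibrium: p* = 86.5, q* = 213.
Tax on sellers shifts supply to qs = -219.5 + 5(p − 12) = -279.5 + 5p.
991.5 - 9p = -279.5 + 5p gives buyer price pb = 1271/14; sellers receive ps = 1271/14 − 12 = 1103/14.
New quantity: q = 991.5 − 9(1271/14) = 1221/7.
DWL = ½ × 12 × (213 − 1221/7) = 1620/7.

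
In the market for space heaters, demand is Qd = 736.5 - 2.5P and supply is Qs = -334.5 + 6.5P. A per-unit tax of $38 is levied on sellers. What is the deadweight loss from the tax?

Deadweight loss = 23465/18

Pre-tax equilibrium: P* = 119, Q* = 439.
Tax on sellers shifts supply to Qs = -334.5 + 6.5(P − 38) = -581.5 + 6.5P.
736.5 - 2.5P = -581.5 + 6.5P gives buyer price Pb = 1318/9; sellers receive Ps = 1318/9 − 38 = 976/9.
New quantity: Q = 736.5 − 2.5(1318/9) = 6667/18.
DWL = ½ × 38 × (439 − 6667/18) = 23465/18.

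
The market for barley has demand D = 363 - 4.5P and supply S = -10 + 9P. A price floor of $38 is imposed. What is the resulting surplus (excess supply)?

Surplus = 140

Equilibrium price would be P* = 746/27, so the floor at 38 binds.
At P = 38: D = 192, S = 332.
Surplus = 332 − 192 = 140.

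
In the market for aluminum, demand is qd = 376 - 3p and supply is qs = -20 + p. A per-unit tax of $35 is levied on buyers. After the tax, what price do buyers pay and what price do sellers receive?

Buyers pay $107.75, sellers receive $72.75

Pre-tax equilibrium: p* = 99, q* = 79.
Tax on buyers shifts demand to qd = 376 − 3(p + 35) = 271 - 3p.
271 - 3p = -20 + p gives seller price ps = 72.75; buyers pay pb = 72.75 + 35 = 107.75.
New quantity: q = 376 − 3(107.75) = 52.75.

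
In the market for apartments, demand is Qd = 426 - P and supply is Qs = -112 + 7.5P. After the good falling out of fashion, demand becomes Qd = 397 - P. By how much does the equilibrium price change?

Original equilibrium: P* = 1076/17, Q* = 6166/17.
New equilibrium: 397 - P = -112 + 7.5P, so 509 = 8.5P and P' = 1018/17; Q' = 397 − 1(1018/17) = 5731/17.
Change in price: 1018/17 − 1076/17 = -58/17.

ΔP = -58/17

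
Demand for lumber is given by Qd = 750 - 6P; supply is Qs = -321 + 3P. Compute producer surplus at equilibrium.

Producer surplus = 216

Equilibrium: 750 - 6P = -321 + 3P gives P* = 119, Q* = 36.
Supply starts at P = 107 (where Qs = 0).
PS = ½(119 − 107)(36) = 216.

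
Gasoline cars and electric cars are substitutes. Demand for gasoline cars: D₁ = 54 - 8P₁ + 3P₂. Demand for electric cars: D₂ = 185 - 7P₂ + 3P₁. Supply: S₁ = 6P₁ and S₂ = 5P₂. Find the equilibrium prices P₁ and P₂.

P₁ = 401/53, P₂ = 2752/159

Market 1: 54 - 8P₁ + 3P₂ = 6P₁ → 14P₁ - 3P₂ = 54.
Market 2: 12P₂ - 3P₁ = 185.
Eliminating P₂: 12×(1) + 3×(2) gives 159P₁ = 1203, so P₁ = 401/53.
Back-substitute into (2): P₂ = (185 + 3×401/53) / 12 = 2752/159.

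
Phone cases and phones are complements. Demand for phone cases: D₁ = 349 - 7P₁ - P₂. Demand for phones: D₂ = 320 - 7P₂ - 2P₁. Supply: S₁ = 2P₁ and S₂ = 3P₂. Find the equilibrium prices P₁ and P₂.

P₁ = 1585/44, P₂ = 1091/44

Market 1: 349 - 7P₁ - P₂ = 2P₁ → 9P₁ + P₂ = 349.
Market 2: 10P₂ + 2P₁ = 320.
Eliminating P₂: 10×(1) − 1×(2) gives 88P₁ = 3170, so P₁ = 1585/44.
Back-substitute into (2): P₂ = (320 − 2×1585/44) / 10 = 1091/44.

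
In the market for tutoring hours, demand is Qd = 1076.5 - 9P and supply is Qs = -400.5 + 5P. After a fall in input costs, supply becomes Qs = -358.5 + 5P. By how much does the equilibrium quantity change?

ΔQ = 27

Original equilibrium: P* = 105.5, Q* = 127.
New equilibrium: 1076.5 - 9P = -358.5 + 5P, so 1435 = 14P and P' = 102.5; Q' = 1076.5 − 9(102.5) = 154.
Change in quantity: 154 − 127 = 27.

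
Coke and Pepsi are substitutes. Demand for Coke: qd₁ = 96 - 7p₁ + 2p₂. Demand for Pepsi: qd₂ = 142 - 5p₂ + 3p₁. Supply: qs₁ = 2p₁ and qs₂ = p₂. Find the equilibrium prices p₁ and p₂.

p₁ = 215/12, p₂ = 32.625

Market 1: 96 - 7p₁ + 2p₂ = 2p₁ → 9p₁ - 2p₂ = 96.
Market 2: 6p₂ - 3p₁ = 142.
Eliminating p₂: 6×(1) + 2×(2) gives 48p₁ = 860, so p₁ = 215/12.
Back-substitute into (2): p₂ = (142 + 3×215/12) / 6 = 32.625.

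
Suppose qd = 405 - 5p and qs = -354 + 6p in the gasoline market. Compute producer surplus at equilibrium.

Producer surplus = 300

Equilibrium: 405 - 5p = -354 + 6p gives p* = 69, q* = 60.
Supply starts at p = 59 (where qs = 0).
PS = ½(69 − 59)(60) = 300.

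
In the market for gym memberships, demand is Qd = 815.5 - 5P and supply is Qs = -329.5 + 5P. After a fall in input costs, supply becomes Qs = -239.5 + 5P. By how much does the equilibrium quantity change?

Original equilibrium: P* = 114.5, Q* = 243.
New equilibrium: 815.5 - 5P = -239.5 + 5P, so 1055 = 10P and P' = 105.5; Q' = 815.5 − 5(105.5) = 288.
Change in quantity: 288 − 243 = 45.

ΔQ = 45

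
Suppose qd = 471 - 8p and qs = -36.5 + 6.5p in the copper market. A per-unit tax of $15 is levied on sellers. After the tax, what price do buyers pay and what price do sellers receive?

Buyers pay 1210/29, sellers receive 775/29

Pre-tax equilibrium: p* = 35, q* = 191.
Tax on sellers shifts supply to qs = -36.5 + 6.5(p − 15) = -134 + 6.5p.
471 - 8p = -134 + 6.5p gives buyer price pb = 1210/29; sellers receive ps = 1210/29 − 15 = 775/29.
New quantity: q = 471 − 8(1210/29) = 3979/29.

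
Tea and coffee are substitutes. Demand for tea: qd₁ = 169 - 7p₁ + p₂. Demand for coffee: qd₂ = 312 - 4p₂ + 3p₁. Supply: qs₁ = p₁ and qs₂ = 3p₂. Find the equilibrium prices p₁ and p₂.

p₁ = 1495/53, p₂ = 3003/53

Market 1: 169 - 7p₁ + p₂ = p₁ → 8p₁ - p₂ = 169.
Market 2: 7p₂ - 3p₁ = 312.
Eliminating p₂: 7×(1) + 1×(2) gives 53p₁ = 1495, so p₁ = 1495/53.
Back-substitute into (2): p₂ = (312 + 3×1495/53) / 7 = 3003/53.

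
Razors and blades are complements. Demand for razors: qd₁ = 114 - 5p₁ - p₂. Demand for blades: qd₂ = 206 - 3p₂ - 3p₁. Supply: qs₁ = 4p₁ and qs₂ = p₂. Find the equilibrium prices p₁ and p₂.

Market 1: 114 - 5p₁ - p₂ = 4p₁ → 9p₁ + p₂ = 114.
Market 2: 4p₂ + 3p₁ = 206.
Eliminating p₂: 4×(1) − 1×(2) gives 33p₁ = 250, so p₁ = 250/33.
Back-substitute into (2): p₂ = (206 − 3×250/33) / 4 = 504/11.

p₁ = 250/33, p₂ = 504/11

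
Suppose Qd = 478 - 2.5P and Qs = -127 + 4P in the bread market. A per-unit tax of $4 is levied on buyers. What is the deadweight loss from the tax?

Pre-tax equilibrium: P* = 1210/13, Q* = 3189/13.
Tax on buyers shifts demand to Qd = 478 − 2.5(P + 4) = 468 - 2.5P.
468 - 2.5P = -127 + 4P gives seller price Ps = 1190/13; buyers pay Pb = 1190/13 + 4 = 1242/13.
New quantity: Q = 478 − 2.5(1242/13) = 3109/13.
DWL = ½ × 4 × (3189/13 − 3109/13) = 160/13.

Deadweight loss = 160/13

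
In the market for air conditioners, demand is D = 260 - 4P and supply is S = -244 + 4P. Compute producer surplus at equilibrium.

Equilibrium: 260 - 4P = -244 + 4P gives P* = 63, Q* = 8.
Supply starts at P = 61 (where S = 0).
PS = ½(63 − 61)(8) = 8.

Producer surplus = 8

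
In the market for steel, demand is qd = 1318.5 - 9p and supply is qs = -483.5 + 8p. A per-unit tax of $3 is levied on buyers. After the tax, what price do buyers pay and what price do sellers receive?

Buyers pay 1826/17, sellers receive 1775/17

Pre-tax equilibrium: p* = 106, q* = 364.5.
Tax on buyers shifts demand to qd = 1318.5 − 9(p + 3) = 1291.5 - 9p.
1291.5 - 9p = -483.5 + 8p gives seller price ps = 1775/17; buyers pay pb = 1775/17 + 3 = 1826/17.
New quantity: q = 1318.5 − 9(1826/17) = 11961/34.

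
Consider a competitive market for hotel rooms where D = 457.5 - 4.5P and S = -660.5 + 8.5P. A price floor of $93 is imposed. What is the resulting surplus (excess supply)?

Equilibrium price would be P* = 86, so the floor at 93 binds.
At P = 93: D = 39, S = 130.
Surplus = 130 − 39 = 91.

Surplus = 91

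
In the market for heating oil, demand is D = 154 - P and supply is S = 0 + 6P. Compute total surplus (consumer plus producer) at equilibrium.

Total surplus = 10164

Equilibrium: 154 - P = 0 + 6P gives P* = 22, Q* = 132.
Demand choke price: P = 154; supply starts at P = 0.
CS = ½(154 − 22)(132) = 8712; PS = ½(22 − 0)(132) = 1452.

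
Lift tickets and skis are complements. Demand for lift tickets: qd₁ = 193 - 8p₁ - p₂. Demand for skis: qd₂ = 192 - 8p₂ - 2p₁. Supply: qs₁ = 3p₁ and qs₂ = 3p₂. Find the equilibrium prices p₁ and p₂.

Market 1: 193 - 8p₁ - p₂ = 3p₁ → 11p₁ + p₂ = 193.
Market 2: 11p₂ + 2p₁ = 192.
Eliminating p₂: 11×(1) − 1×(2) gives 119p₁ = 1931, so p₁ = 1931/119.
Back-substitute into (2): p₂ = (192 − 2×1931/119) / 11 = 1726/119.

p₁ = 1931/119, p₂ = 1726/119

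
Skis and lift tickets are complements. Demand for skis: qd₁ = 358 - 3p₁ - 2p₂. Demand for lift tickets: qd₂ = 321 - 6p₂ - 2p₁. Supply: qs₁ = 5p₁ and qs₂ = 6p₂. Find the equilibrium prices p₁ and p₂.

p₁ = 1827/46, p₂ = 463/23

Market 1: 358 - 3p₁ - 2p₂ = 5p₁ → 8p₁ + 2p₂ = 358.
Market 2: 12p₂ + 2p₁ = 321.
Eliminating p₂: 12×(1) − 2×(2) gives 92p₁ = 3654, so p₁ = 1827/46.
Back-substitute into (2): p₂ = (321 − 2×1827/46) / 12 = 463/23.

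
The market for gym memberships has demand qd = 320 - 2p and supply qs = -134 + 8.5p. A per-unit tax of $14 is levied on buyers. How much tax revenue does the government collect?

Pre-tax equilibrium: p* = 908/21, q* = 4904/21.
Tax on buyers shifts demand to qd = 320 − 2(p + 14) = 292 - 2p.
292 - 2p = -134 + 8.5p gives seller price ps = 284/7; buyers pay pb = 284/7 + 14 = 382/7.
New quantity: q = 320 − 2(382/7) = 1476/7.
Revenue = 14 × 1476/7 = 2952.

Tax revenue = 2952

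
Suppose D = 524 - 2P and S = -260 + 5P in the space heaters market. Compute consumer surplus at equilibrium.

Consumer surplus = 22500

Equilibrium: 524 - 2P = -260 + 5P gives P* = 112, Q* = 300.
Demand choke price (D = 0): P = 262.
CS = ½(262 − 112)(300) = 22500.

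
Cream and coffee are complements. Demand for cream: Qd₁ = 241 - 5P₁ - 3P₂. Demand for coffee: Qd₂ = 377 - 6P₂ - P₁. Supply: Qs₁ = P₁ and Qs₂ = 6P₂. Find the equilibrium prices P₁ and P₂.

Market 1: 241 - 5P₁ - 3P₂ = P₁ → 6P₁ + 3P₂ = 241.
Market 2: 12P₂ + P₁ = 377.
Eliminating P₂: 12×(1) − 3×(2) gives 69P₁ = 1761, so P₁ = 587/23.
Back-substitute into (2): P₂ = (377 − 1×587/23) / 12 = 2021/69.

P₁ = 587/23, P₂ = 2021/69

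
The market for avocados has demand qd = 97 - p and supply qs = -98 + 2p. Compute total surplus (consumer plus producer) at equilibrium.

Total surplus = 768

Equilibrium: 97 - p = -98 + 2p gives p* = 65, q* = 32.
Demand choke price: p = 97; supply starts at p = 49.
CS = ½(97 − 65)(32) = 512; PS = ½(65 − 49)(32) = 256.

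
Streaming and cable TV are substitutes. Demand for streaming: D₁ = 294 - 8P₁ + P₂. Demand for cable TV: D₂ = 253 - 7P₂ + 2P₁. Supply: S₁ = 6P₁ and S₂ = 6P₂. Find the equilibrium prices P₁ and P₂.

Market 1: 294 - 8P₁ + P₂ = 6P₁ → 14P₁ - P₂ = 294.
Market 2: 13P₂ - 2P₁ = 253.
Eliminating P₂: 13×(1) + 1×(2) gives 180P₁ = 4075, so P₁ = 815/36.
Back-substitute into (2): P₂ = (253 + 2×815/36) / 13 = 413/18.

P₁ = 815/36, P₂ = 413/18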